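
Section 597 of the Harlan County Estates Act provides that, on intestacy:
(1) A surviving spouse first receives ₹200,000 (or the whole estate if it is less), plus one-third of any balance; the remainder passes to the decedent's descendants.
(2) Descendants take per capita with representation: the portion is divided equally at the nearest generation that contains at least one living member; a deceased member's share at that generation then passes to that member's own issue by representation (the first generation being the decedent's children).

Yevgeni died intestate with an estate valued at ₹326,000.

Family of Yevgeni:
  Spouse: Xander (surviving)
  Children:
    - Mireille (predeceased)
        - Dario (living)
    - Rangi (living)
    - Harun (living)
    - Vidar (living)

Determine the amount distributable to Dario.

Xander first takes ₹200,000, leaving a balance of ₹126,000. Xander then takes one-third of the balance (₹42,000), for a total of ₹242,000. The remaining ₹84,000 passes to the descendants.
The descendants' portion (₹84,000) is divided into 4 shares of ₹21,000: Rangi, Harun, and Vidar each take ₹21,000; Mireille's ₹21,000 share passes to Mireille's issue.
Mireille's share (₹21,000) passes entirely to Dario.

Dario receives ₹21,000.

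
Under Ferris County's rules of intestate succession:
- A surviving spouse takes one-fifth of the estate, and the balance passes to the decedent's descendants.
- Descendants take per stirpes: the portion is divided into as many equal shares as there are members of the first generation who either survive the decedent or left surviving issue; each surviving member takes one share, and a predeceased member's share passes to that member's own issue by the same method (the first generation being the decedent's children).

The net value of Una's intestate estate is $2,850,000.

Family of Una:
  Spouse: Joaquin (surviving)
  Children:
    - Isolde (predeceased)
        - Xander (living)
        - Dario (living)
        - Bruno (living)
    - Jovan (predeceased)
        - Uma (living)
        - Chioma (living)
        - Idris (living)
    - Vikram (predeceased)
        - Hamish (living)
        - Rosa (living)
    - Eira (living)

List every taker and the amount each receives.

Joaquin takes one-fifth of $2,850,000 = $570,000. The remaining $2,280,000 passes to the descendants.
The descendants' portion ($2,280,000) is divided into 4 shares of $570,000: Eira takes $570,000; Isolde's $570,000 share passes to Isolde's issue; Jovan's $570,000 share passes to Jovan's issue; Vikram's $570,000 share passes to Vikram's issue.
Isolde's share ($570,000) is divided into 3 shares of $190,000: Xander, Dario, and Bruno each take $190,000.
Jovan's share ($570,000) is divided into 3 shares of $190,000: Uma, Chioma, and Idris each take $190,000.
Vikram's share ($570,000) is divided into 2 shares of $285,000: Hamish and Rosa each take $285,000.

Joaquin: $570,000; Xander: $190,000; Dario: $190,000; Bruno: $190,000; Uma: $190,000; Chioma: $190,000; Idris: $190,000; Hamish: $285,000; Rosa: $285,000; Eira: $570,000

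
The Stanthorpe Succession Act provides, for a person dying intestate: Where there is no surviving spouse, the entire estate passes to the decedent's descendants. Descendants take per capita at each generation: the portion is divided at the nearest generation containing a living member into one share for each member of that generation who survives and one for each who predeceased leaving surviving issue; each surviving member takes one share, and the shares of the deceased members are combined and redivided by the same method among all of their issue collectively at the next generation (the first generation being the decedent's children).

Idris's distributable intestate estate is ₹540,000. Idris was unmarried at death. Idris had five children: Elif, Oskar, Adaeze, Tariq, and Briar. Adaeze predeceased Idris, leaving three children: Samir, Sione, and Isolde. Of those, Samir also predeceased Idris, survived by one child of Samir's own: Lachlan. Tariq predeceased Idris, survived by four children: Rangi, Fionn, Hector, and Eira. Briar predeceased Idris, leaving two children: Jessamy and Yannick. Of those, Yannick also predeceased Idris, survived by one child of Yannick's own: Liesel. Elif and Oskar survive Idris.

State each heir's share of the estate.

The entire ₹540,000 passes to the descendants.
That amount (₹540,000) is divided at the children's generation into 5 shares of ₹108,000. Elif and Oskar each take ₹108,000. The 3 shares of the deceased (Adaeze, Tariq, and Briar) are combined into a pool of ₹324,000.
That pool (₹324,000) is divided at the grandchildren's generation into 9 shares of ₹36,000. Sione, Isolde, Rangi, Fionn, Hector, Eira, and Jessamy each take ₹36,000. The 2 shares of the deceased (Samir and Yannick) are combined into a pool of ₹72,000.
That pool (₹72,000) is divided at the great-grandchildren's generation equally among Lachlan and Liesel: ₹36,000 each.

Elif: ₹108,000; Oskar: ₹108,000; Lachlan: ₹36,000; Sione: ₹36,000; Isolde: ₹36,000; Rangi: ₹36,000; Fionn: ₹36,000; Hector: ₹36,000; Eira: ₹36,000; Jessamy: ₹36,000; Liesel: ₹36,000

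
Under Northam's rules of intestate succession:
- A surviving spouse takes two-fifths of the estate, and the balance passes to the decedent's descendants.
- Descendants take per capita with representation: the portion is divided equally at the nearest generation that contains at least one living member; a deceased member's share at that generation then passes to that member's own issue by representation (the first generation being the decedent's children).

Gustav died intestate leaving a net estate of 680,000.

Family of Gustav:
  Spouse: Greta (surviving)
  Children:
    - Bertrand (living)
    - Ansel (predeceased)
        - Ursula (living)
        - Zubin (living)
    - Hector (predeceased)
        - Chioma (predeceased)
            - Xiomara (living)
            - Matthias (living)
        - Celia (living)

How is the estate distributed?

Greta: 272,000; Bertrand: 136,000; Ursula: 68,000; Zubin: 68,000; Xiomara: 34,000; Matthias: 34,000; Celia: 68,000

Greta takes two-fifths of 680,000 = 272,000. The remaining 408,000 passes to the descendants.
The descendants' portion (408,000) is divided into 3 shares of 136,000: Bertrand takes 136,000; Ansel's 136,000 share passes to Ansel's issue; Hector's 136,000 share passes to Hector's issue.
Ansel's share (136,000) is divided into 2 shares of 68,000: Ursula and Zubin each take 68,000.
Hector's share (136,000) is divided into 2 shares of 68,000: Celia takes 68,000; Chioma's 68,000 share passes to Chioma's issue.
Chioma's share (68,000) is divided into 2 shares of 34,000: Xiomara and Matthias each take 34,000.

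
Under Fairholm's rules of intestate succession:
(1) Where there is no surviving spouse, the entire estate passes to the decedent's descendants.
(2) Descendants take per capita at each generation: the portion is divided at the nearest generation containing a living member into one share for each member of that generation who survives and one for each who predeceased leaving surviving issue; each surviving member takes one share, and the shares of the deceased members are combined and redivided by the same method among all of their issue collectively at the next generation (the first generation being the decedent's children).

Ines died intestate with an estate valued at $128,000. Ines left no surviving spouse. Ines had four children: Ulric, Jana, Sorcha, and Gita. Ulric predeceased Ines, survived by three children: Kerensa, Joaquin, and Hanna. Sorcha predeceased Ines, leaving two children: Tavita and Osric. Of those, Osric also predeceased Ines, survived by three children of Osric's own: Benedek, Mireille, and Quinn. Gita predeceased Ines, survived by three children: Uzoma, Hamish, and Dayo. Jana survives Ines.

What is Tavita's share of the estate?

The entire $128,000 passes to the descendants.
That amount ($128,000) is divided at the children's generation into 4 shares of $32,000. Jana takes $32,000. The 3 shares of the deceased (Ulric, Sorcha, and Gita) are combined into a pool of $96,000.
That pool ($96,000) is divided at the grandchildren's generation into 8 shares of $12,000. Kerensa, Joaquin, Hanna, Tavita, Uzoma, Hamish, and Dayo each take $12,000. The remaining share for the deceased Osric ($12,000) is carried to the next generation.
That pool ($12,000) is divided at the great-grandchildren's generation equally among Benedek, Mireille, and Quinn: $4,000 each.

Tavita receives $12,000.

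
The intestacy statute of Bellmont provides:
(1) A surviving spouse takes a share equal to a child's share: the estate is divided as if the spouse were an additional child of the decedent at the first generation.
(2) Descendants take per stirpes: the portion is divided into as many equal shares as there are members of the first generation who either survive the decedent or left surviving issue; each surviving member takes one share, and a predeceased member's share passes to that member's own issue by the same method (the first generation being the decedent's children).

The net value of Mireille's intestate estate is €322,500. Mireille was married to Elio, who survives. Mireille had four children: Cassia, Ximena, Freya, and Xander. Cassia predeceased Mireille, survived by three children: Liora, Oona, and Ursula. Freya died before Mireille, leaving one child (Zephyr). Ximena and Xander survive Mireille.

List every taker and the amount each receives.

The spouse counts as an additional share at the children's level, so there are 5 primary shares of €64,500. Elio takes one such share (€64,500).
The children's combined portion (€258,000) is divided into 4 shares of €64,500: Ximena and Xander each take €64,500; Cassia's €64,500 share passes to Cassia's issue; Freya's €64,500 share passes to Freya's issue.
Cassia's share (€64,500) is divided into 3 shares of €21,500: Liora, Oona, and Ursula each take €21,500.
Freya's share (€64,500) passes entirely to Zephyr.

Elio: €64,500; Liora: €21,500; Oona: €21,500; Ursula: €21,500; Ximena: €64,500; Zephyr: €64,500; Xander: €64,500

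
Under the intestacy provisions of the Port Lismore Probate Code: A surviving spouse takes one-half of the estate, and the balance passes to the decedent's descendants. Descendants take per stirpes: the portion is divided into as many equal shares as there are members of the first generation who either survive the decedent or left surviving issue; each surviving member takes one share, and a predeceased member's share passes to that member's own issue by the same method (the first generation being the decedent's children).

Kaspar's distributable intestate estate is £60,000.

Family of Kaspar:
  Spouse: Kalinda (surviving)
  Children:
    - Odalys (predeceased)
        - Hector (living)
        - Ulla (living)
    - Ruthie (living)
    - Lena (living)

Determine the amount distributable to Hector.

Kalinda takes one-half of £60,000 = £30,000. The remaining £30,000 passes to the descendants.
The descendants' portion (£30,000) is divided into 3 shares of £10,000: Ruthie and Lena each take £10,000; Odalys's £10,000 share passes to Odalys's issue.
Odalys's share (£10,000) is divided into 2 shares of £5,000: Hector and Ulla each take £5,000.

Hector receives £5,000.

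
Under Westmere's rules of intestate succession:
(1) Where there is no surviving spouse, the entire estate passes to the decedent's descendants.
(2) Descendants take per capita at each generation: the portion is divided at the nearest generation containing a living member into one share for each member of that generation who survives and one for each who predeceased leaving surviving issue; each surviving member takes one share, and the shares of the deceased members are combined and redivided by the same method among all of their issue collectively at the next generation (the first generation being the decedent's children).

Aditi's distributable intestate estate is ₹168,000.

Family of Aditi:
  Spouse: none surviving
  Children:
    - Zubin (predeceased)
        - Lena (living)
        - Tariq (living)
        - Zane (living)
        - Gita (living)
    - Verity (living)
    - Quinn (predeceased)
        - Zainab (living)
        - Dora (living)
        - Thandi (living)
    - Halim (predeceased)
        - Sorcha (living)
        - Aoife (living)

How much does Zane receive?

The entire ₹168,000 passes to the descendants.
That amount (₹168,000) is divided at the children's generation into 4 shares of ₹42,000. Verity takes ₹42,000. The 3 shares of the deceased (Zubin, Quinn, and Halim) are combined into a pool of ₹126,000.
That pool (₹126,000) is divided at the grandchildren's generation equally among Lena, Tariq, Zane, Gita, Zainab, Dora, Thandi, Sorcha, and Aoife: ₹14,000 each.

Zane receives ₹14,000.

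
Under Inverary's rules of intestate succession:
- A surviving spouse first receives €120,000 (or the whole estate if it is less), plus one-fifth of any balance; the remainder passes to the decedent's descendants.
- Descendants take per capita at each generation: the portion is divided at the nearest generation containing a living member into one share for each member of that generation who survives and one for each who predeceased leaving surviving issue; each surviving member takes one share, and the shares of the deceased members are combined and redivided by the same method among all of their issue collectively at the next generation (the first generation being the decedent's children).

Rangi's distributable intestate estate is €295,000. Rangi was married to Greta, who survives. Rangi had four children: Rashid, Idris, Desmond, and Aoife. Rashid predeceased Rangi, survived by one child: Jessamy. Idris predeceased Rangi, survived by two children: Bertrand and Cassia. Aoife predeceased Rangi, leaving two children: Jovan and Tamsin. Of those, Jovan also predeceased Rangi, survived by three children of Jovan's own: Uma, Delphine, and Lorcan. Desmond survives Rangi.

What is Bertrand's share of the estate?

Bertrand receives €21,000.

Greta first takes €120,000, leaving a balance of €175,000. Greta then takes one-fifth of the balance (€35,000), for a total of €155,000. The remaining €140,000 passes to the descendants.
The descendants' portion (€140,000) is divided at the children's generation into 4 shares of €35,000. Desmond takes €35,000. The 3 shares of the deceased (Rashid, Idris, and Aoife) are combined into a pool of €105,000.
That pool (€105,000) is divided at the grandchildren's generation into 5 shares of €21,000. Jessamy, Bertrand, Cassia, and Tamsin each take €21,000. The remaining share for the deceased Jovan (€21,000) is carried to the next generation.
That pool (€21,000) is divided at the great-grandchildren's generation equally among Uma, Delphine, and Lorcan: €7,000 each.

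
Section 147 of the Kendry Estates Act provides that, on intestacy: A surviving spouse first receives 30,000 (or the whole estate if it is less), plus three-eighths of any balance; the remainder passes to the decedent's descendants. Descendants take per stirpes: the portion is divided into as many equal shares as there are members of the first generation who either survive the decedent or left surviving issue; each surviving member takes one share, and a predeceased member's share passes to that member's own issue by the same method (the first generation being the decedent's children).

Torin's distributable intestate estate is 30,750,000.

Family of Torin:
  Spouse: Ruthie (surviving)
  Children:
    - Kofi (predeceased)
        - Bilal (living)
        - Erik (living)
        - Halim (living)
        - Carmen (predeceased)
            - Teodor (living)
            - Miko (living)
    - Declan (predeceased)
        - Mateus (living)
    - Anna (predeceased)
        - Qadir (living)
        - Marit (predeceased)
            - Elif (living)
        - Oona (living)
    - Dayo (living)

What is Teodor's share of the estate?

Ruthie first takes 30,000, leaving a balance of 30,720,000. Ruthie then takes three-eighths of the balance (11,520,000), for a total of 11,550,000. The remaining 19,200,000 passes to the descendants.
The descendants' portion (19,200,000) is divided into 4 shares of 4,800,000: Dayo takes 4,800,000; Kofi's 4,800,000 share passes to Kofi's issue; Declan's 4,800,000 share passes to Declan's issue; Anna's 4,800,000 share passes to Anna's issue.
Kofi's share (4,800,000) is divided into 4 shares of 1,200,000: Bilal, Erik, and Halim each take 1,200,000; Carmen's 1,200,000 share passes to Carmen's issue.
Carmen's share (1,200,000) is divided into 2 shares of 600,000: Teodor and Miko each take 600,000.
Declan's share (4,800,000) passes entirely to Mateus.
Anna's share (4,800,000) is divided into 3 shares of 1,600,000: Qadir and Oona each take 1,600,000; Marit's 1,600,000 share passes to Marit's issue.
Marit's share (1,600,000) passes entirely to Elif.

Teodor receives 600,000.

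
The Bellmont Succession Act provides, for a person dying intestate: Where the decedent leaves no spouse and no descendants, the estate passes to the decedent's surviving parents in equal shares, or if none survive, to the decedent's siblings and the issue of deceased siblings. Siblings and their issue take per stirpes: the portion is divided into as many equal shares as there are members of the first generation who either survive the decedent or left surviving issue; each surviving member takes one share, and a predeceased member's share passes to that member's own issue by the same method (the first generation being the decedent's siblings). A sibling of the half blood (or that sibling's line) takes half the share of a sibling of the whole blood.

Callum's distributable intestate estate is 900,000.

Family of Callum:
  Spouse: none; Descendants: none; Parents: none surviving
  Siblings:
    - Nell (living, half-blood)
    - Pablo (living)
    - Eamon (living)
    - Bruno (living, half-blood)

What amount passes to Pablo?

The entire 900,000 passes to the siblings and their issue.
Counting each half-blood sibling's line as half a unit, there are 3 units in 900,000, so one unit is 300,000. Whole-blood lines (Pablo and Eamon) take 300,000 each; half-blood lines (Nell and Bruno) take 150,000 each.

Pablo receives 300,000.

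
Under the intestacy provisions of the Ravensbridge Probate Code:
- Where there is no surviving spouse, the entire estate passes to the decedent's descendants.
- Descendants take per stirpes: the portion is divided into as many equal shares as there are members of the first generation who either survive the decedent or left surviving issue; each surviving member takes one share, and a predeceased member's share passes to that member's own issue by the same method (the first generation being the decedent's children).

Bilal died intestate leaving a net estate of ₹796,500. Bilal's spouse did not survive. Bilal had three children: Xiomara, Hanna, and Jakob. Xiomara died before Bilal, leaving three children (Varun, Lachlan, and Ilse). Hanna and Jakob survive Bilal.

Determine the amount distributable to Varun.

The entire ₹796,500 passes to the descendants.
That amount (₹796,500) is divided into 3 shares of ₹265,500: Hanna and Jakob each take ₹265,500; Xiomara's ₹265,500 share passes to Xiomara's issue.
Xiomara's share (₹265,500) is divided into 3 shares of ₹88,500: Varun, Lachlan, and Ilse each take ₹88,500.

Varun receives ₹88,500.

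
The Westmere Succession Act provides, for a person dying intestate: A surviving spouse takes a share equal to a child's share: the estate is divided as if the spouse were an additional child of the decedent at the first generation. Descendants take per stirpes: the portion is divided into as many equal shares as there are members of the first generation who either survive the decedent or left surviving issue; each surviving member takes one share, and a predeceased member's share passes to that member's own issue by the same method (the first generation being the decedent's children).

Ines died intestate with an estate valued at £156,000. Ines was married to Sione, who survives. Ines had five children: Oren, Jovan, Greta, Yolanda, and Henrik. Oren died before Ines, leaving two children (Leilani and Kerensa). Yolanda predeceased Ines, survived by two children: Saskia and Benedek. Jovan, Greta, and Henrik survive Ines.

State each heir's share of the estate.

Sione: £26,000; Leilani: £13,000; Kerensa: £13,000; Jovan: £26,000; Greta: £26,000; Saskia: £13,000; Benedek: £13,000; Henrik: £26,000

The spouse counts as an additional share at the children's level, so there are 6 primary shares of £26,000. Sione takes one such share (£26,000).
The children's combined portion (£130,000) is divided into 5 shares of £26,000: Jovan, Greta, and Henrik each take £26,000; Oren's £26,000 share passes to Oren's issue; Yolanda's £26,000 share passes to Yolanda's issue.
Oren's share (£26,000) is divided into 2 shares of £13,000: Leilani and Kerensa each take £13,000.
Yolanda's share (£26,000) is divided into 2 shares of £13,000: Saskia and Benedek each take £13,000.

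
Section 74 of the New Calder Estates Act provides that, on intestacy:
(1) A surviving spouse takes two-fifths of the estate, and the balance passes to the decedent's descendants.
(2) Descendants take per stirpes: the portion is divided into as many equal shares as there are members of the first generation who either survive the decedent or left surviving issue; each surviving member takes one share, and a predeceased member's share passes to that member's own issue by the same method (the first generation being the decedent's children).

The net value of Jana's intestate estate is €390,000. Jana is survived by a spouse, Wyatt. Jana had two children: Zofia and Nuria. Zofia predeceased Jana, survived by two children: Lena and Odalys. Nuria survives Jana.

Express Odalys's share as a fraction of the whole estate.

Odalys receives 3/20 of the estate.

Wyatt takes two-fifths of €390,000 = €156,000. The remaining €234,000 passes to the descendants.
The descendants' portion (€234,000) is divided into 2 shares of €117,000: Nuria takes €117,000; Zofia's €117,000 share passes to Zofia's issue.
Zofia's share (€117,000) is divided into 2 shares of €58,500: Lena and Odalys each take €58,500.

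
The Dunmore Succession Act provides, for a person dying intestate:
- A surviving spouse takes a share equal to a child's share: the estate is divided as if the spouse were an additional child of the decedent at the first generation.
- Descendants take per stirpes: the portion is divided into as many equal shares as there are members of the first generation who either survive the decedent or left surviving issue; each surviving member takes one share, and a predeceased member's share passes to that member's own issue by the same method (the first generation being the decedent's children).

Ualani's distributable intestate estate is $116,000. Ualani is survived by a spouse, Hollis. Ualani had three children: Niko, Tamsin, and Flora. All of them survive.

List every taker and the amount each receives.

The spouse counts as an additional share at the children's level, so there are 4 primary shares of $29,000. Hollis takes one such share ($29,000).
The children's combined portion ($87,000) is divided into 3 shares of $29,000: Niko, Tamsin, and Flora each take $29,000.

Hollis: $29,000; Niko: $29,000; Tamsin: $29,000; Flora: $29,000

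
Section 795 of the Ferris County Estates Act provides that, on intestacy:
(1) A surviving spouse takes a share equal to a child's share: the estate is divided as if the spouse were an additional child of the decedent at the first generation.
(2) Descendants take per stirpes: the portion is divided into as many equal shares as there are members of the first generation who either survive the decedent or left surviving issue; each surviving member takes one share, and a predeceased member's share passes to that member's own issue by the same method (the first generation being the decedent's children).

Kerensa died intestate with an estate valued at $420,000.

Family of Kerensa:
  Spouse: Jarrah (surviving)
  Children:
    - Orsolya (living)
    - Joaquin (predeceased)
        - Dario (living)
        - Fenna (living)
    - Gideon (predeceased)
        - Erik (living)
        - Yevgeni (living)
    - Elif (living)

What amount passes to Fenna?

Fenna receives $42,000.

The spouse counts as an additional share at the children's level, so there are 5 primary shares of $84,000. Jarrah takes one such share ($84,000).
The children's combined portion ($336,000) is divided into 4 shares of $84,000: Orsolya and Elif each take $84,000; Joaquin's $84,000 share passes to Joaquin's issue; Gideon's $84,000 share passes to Gideon's issue.
Joaquin's share ($84,000) is divided into 2 shares of $42,000: Dario and Fenna each take $42,000.
Gideon's share ($84,000) is divided into 2 shares of $42,000: Erik and Yevgeni each take $42,000.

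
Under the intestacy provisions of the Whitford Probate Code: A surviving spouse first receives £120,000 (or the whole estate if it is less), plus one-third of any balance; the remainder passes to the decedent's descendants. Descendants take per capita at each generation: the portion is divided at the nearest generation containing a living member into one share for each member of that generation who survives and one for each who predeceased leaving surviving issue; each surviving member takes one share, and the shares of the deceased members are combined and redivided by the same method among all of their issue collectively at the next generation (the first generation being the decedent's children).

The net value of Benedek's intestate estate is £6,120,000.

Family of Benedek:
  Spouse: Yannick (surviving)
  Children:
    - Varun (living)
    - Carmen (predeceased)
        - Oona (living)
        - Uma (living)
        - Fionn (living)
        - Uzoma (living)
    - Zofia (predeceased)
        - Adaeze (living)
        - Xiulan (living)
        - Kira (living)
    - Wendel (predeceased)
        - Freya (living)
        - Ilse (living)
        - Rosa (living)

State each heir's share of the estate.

Yannick: £2,120,000; Varun: £1,000,000; Oona: £300,000; Uma: £300,000; Fionn: £300,000; Uzoma: £300,000; Adaeze: £300,000; Xiulan: £300,000; Kira: £300,000; Freya: £300,000; Ilse: £300,000; Rosa: £300,000

Yannick first takes £120,000, leaving a balance of £6,000,000. Yannick then takes one-third of the balance (£2,000,000), for a total of £2,120,000. The remaining £4,000,000 passes to the descendants.
The descendants' portion (£4,000,000) is divided at the children's generation into 4 shares of £1,000,000. Varun takes £1,000,000. The 3 shares of the deceased (Carmen, Zofia, and Wendel) are combined into a pool of £3,000,000.
That pool (£3,000,000) is divided at the grandchildren's generation equally among Oona, Uma, Fionn, Uzoma, Adaeze, Xiulan, Kira, Freya, Ilse, and Rosa: £300,000 each.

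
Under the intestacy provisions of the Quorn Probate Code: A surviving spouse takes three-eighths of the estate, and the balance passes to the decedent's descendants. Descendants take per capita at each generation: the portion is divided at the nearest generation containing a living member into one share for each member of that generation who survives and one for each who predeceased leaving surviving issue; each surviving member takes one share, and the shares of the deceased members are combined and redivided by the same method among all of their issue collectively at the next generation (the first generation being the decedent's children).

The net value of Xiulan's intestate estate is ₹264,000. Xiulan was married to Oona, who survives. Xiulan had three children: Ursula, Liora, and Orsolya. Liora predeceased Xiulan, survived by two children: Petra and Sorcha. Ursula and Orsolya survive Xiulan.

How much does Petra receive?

Petra receives ₹27,500.

Oona takes three-eighths of ₹264,000 = ₹99,000. The remaining ₹165,000 passes to the descendants.
The descendants' portion (₹165,000) is divided at the children's generation into 3 shares of ₹55,000. Ursula and Orsolya each take ₹55,000. The remaining share for the deceased Liora (₹55,000) is carried to the next generation.
That pool (₹55,000) is divided at the grandchildren's generation equally among Petra and Sorcha: ₹27,500 each.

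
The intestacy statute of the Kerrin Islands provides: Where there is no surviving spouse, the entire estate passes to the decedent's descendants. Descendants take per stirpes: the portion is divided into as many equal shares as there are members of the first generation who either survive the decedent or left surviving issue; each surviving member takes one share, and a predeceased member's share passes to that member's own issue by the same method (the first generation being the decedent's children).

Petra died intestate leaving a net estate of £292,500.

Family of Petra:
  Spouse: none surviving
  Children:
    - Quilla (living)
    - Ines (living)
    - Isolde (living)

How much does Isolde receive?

Isolde receives £97,500.

The entire £292,500 passes to the descendants.
That amount (£292,500) is divided into 3 shares of £97,500: Quilla, Ines, and Isolde each take £97,500.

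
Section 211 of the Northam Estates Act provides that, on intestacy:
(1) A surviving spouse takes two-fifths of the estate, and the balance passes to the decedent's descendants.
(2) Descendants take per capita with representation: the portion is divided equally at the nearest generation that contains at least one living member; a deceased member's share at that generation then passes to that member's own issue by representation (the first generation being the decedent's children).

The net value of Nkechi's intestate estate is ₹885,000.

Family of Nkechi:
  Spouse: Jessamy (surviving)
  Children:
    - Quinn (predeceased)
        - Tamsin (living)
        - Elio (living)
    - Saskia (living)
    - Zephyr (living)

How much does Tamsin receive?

Jessamy takes two-fifths of ₹885,000 = ₹354,000. The remaining ₹531,000 passes to the descendants.
The descendants' portion (₹531,000) is divided into 3 shares of ₹177,000: Saskia and Zephyr each take ₹177,000; Quinn's ₹177,000 share passes to Quinn's issue.
Quinn's share (₹177,000) is divided into 2 shares of ₹88,500: Tamsin and Elio each take ₹88,500.

Tamsin receives ₹88,500.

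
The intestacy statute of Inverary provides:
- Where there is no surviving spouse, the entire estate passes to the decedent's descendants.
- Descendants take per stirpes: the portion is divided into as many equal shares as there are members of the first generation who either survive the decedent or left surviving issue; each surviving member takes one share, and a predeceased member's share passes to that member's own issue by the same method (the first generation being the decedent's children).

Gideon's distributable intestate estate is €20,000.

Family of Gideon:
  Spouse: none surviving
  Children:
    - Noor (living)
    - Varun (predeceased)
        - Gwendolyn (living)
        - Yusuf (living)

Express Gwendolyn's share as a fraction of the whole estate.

The entire €20,000 passes to the descendants.
That amount (€20,000) is divided into 2 shares of €10,000: Noor takes €10,000; Varun's €10,000 share passes to Varun's issue.
Varun's share (€10,000) is divided into 2 shares of €5,000: Gwendolyn and Yusuf each take €5,000.

Gwendolyn receives 1/4 of the estate.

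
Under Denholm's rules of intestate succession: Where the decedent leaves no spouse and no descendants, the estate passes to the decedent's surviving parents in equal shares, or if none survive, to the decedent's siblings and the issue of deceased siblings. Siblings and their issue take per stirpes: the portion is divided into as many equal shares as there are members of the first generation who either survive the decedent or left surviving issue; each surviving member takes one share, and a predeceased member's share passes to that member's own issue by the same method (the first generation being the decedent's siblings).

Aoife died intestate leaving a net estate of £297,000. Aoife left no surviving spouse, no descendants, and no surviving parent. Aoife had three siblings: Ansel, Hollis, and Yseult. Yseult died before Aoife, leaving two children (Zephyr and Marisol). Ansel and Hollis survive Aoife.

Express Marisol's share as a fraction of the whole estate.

Marisol receives 1/6 of the estate.

The entire £297,000 passes to the siblings and their issue.
That amount (£297,000) is divided into 3 shares of £99,000: Ansel and Hollis each take £99,000; Yseult's £99,000 share passes to Yseult's issue.
Yseult's share (£99,000) is divided into 2 shares of £49,500: Zephyr and Marisol each take £49,500.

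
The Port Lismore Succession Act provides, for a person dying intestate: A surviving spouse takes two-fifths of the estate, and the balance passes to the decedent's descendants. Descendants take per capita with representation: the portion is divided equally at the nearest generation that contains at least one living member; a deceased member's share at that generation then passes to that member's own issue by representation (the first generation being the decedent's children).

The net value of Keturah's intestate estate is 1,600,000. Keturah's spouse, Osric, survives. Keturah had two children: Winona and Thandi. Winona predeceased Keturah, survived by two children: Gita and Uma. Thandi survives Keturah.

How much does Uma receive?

Osric takes two-fifths of 1,600,000 = 640,000. The remaining 960,000 passes to the descendants.
The descendants' portion (960,000) is divided into 2 shares of 480,000: Thandi takes 480,000; Winona's 480,000 share passes to Winona's issue.
Winona's share (480,000) is divided into 2 shares of 240,000: Gita and Uma each take 240,000.

Uma receives 240,000.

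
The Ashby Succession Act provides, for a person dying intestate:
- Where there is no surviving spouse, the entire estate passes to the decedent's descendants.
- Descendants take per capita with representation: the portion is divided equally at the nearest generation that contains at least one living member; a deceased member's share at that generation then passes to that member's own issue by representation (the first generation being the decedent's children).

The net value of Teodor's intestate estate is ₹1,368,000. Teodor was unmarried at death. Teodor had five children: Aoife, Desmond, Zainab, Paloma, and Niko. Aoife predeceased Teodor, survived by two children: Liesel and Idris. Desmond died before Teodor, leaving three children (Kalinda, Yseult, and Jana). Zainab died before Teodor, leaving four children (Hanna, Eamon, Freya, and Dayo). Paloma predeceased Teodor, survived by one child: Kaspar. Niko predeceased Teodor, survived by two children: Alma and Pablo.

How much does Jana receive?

The entire ₹1,368,000 passes to the descendants.
No child survives, so the initial division is made at the grandchildren's generation.
That amount (₹1,368,000) is divided into 12 shares of ₹114,000: Liesel, Idris, Kalinda, Yseult, Jana, Hanna, Eamon, Freya, Dayo, Kaspar, Alma, and Pablo each take ₹114,000.

Jana receives ₹114,000.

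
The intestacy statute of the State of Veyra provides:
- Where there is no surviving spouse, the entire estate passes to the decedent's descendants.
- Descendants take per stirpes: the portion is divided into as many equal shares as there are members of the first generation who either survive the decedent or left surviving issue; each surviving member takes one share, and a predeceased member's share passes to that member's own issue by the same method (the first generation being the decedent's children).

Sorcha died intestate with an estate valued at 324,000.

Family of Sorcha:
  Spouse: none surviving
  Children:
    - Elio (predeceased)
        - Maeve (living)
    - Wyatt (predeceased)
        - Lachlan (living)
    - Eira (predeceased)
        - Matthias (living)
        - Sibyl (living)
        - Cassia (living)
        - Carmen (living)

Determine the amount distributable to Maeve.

Maeve receives 108,000.

The entire 324,000 passes to the descendants.
That amount (324,000) is divided into 3 shares of 108,000: Elio's 108,000 share passes to Elio's issue; Wyatt's 108,000 share passes to Wyatt's issue; Eira's 108,000 share passes to Eira's issue.
Elio's share (108,000) passes entirely to Maeve.
Wyatt's share (108,000) passes entirely to Lachlan.
Eira's share (108,000) is divided into 4 shares of 27,000: Matthias, Sibyl, Cassia, and Carmen each take 27,000.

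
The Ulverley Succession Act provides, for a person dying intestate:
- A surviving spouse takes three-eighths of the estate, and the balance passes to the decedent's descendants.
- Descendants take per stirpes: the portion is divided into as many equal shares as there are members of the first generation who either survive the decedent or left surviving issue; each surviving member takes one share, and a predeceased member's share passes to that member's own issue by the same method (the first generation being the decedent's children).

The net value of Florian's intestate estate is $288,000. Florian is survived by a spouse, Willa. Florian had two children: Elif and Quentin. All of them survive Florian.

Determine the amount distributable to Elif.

Willa takes three-eighths of $288,000 = $108,000. The remaining $180,000 passes to the descendants.
The descendants' portion ($180,000) is divided into 2 shares of $90,000: Elif and Quentin each take $90,000.

Elif receives $90,000.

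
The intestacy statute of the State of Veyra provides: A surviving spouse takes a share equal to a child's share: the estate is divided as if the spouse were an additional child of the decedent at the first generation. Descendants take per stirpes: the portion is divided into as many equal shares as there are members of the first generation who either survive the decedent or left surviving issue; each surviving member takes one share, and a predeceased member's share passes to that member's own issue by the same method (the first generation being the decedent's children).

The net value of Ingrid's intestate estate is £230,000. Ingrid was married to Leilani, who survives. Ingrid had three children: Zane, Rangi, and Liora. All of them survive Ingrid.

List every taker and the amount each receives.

The spouse counts as an additional share at the children's level, so there are 4 primary shares of £57,500. Leilani takes one such share (£57,500).
The children's combined portion (£172,500) is divided into 3 shares of £57,500: Zane, Rangi, and Liora each take £57,500.

Leilani: £57,500; Zane: £57,500; Rangi: £57,500; Liora: £57,500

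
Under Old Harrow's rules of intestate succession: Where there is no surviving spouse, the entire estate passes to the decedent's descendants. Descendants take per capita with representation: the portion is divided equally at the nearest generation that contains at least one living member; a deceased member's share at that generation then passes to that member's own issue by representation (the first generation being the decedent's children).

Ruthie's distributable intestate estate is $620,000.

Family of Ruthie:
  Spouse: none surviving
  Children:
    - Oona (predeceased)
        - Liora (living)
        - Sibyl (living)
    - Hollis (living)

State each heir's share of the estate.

Liora: $155,000; Sibyl: $155,000; Hollis: $310,000

The entire $620,000 passes to the descendants.
That amount ($620,000) is divided into 2 shares of $310,000: Hollis takes $310,000; Oona's $310,000 share passes to Oona's issue.
Oona's share ($310,000) is divided into 2 shares of $155,000: Liora and Sibyl each take $155,000.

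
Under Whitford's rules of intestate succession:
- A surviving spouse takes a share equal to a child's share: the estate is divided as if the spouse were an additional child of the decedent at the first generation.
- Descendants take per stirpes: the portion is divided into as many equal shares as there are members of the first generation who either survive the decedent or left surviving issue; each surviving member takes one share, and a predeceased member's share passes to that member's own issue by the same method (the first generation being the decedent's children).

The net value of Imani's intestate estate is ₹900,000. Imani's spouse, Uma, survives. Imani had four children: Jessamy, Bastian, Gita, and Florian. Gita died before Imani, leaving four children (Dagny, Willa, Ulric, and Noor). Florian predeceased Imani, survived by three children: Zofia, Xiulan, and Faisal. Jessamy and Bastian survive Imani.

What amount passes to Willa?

The spouse counts as an additional share at the children's level, so there are 5 primary shares of ₹180,000. Uma takes one such share (₹180,000).
The children's combined portion (₹720,000) is divided into 4 shares of ₹180,000: Jessamy and Bastian each take ₹180,000; Gita's ₹180,000 share passes to Gita's issue; Florian's ₹180,000 share passes to Florian's issue.
Gita's share (₹180,000) is divided into 4 shares of ₹45,000: Dagny, Willa, Ulric, and Noor each take ₹45,000.
Florian's share (₹180,000) is divided into 3 shares of ₹60,000: Zofia, Xiulan, and Faisal each take ₹60,000.

Willa receives ₹45,000.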